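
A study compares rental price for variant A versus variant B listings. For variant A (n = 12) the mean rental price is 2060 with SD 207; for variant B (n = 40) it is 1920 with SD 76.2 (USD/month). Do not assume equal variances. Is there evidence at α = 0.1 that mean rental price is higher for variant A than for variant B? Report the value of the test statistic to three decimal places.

2.297

Let group 1 = variant A, group 2 = variant B. H0: μ_1 = μ_2; H1: μ_1 > μ_2 (Welch's two-sample t-test, right-tailed).
t = (x̄_1 − x̄_2)/√(s_1²/n_1 + s_2²/n_2) = (2060 − 1920)/√(207²/12 + 76.2²/40) = 2.297
Welch–Satterthwaite df ≈ 11.91
p-value = P(T ≥ 2.297) ≈ 0.020
Since p ≈ 0.020 < α = 0.1, reject H0; the evidence is statistically significant.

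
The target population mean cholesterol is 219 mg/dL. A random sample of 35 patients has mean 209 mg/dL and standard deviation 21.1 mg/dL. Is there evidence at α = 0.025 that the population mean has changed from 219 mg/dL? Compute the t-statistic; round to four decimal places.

-2.8038

H0: μ = 219; H1: μ ≠ 219 (one-sample t-test, two-sided).
t = (x̄ − μ₀)/(s/√n) = (209 − 219)/(21.1/√35) = -2.8038
df = n − 1 = 34
Two-sided p-value ≈ 0.0083
Since p ≈ 0.0083 < α = 0.025, reject H0; the evidence is statistically significant.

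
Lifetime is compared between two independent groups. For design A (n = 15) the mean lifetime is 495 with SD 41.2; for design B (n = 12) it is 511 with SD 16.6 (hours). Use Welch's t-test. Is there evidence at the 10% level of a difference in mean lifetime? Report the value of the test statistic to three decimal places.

-1.371

Let group 1 = design A, group 2 = design B. H0: μ_1 = μ_2; H1: μ_1 ≠ μ_2 (Welch's two-sample t-test, two-sided).
t = (x̄_1 − x̄_2)/√(s_1²/n_1 + s_2²/n_2) = (495 − 511)/√(41.2²/15 + 16.6²/12) = -1.371
Welch–Satterthwaite df ≈ 19.25
Two-sided p-value ≈ 0.186
Since p ≈ 0.186 > α = 0.1, fail to reject H0; the data do not provide sufficient evidence against H0.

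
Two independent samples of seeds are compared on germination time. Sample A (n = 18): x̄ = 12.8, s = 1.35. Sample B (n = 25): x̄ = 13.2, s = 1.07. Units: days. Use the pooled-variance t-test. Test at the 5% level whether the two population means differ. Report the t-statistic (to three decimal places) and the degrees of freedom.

t = -1.084, df = 41

Let group 1 = sample A, group 2 = sample B. H0: μ_1 = μ_2; H1: μ_1 ≠ μ_2 (two-sample pooled-variance t-test, two-sided).
s_p² = [(18−1)·1.35² + (25−1)·1.07²]/(18+25−2) = 1.42586
t = (12.8 − 13.2)/√[1.42586·(1/18 + 1/25)] = -1.084
df = n₁ + n₂ − 2 = 41
Two-sided p-value ≈ 0.2848
Since p ≈ 0.2848 > α = 0.05, fail to reject H0; the data do not provide sufficient evidence against H0.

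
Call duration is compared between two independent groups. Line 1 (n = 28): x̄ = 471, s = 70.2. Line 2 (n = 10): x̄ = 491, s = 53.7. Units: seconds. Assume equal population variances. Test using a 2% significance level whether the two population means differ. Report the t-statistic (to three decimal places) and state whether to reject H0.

t = -0.817; fail to reject H0

Let group 1 = line 1, group 2 = line 2. H0: μ_1 = μ_2; H1: μ_1 ≠ μ_2 (two-sample pooled-variance t-test, two-sided).
s_p² = [(28−1)·70.2² + (10−1)·53.7²]/(28+10−2) = 4416.95
t = (471 − 491)/√[4416.95·(1/28 + 1/10)] = -0.817
df = n₁ + n₂ − 2 = 36
Two-sided p-value ≈ 0.419
Since p ≈ 0.419 > α = 0.02, fail to reject H0; the evidence is not statistically significant.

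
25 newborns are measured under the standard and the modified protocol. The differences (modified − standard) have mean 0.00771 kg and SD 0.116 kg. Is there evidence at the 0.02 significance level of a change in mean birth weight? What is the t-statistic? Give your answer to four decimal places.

0.3323

H0: μ_d = 0; H1: μ_d ≠ 0 (paired t-test on the differences, two-sided).
t = d̄/(s_d/√n) = 0.00771/(0.116/√25) = 0.3323
df = n − 1 = 24
Two-sided p-value ≈ 0.7425
Since p ≈ 0.7425 > α = 0.02, fail to reject H0; the evidence is not statistically significant.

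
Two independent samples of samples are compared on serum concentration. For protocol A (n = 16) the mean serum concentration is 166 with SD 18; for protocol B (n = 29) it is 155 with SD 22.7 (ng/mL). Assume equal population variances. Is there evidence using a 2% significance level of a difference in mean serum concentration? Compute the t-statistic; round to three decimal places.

Let group 1 = protocol A, group 2 = protocol B. H0: μ_1 = μ_2; H1: μ_1 ≠ μ_2 (two-sample pooled-variance t-test, two-sided).
s_p² = [(16−1)·18² + (29−1)·22.7²]/(16+29−2) = 448.561
t = (166 − 155)/√[448.561·(1/16 + 1/29)] = 1.668
df = n₁ + n₂ − 2 = 43
Two-sided p-value ≈ 0.103
Since p ≈ 0.103 > α = 0.02, fail to reject H0; the data do not provide sufficient evidence against H0.

1.668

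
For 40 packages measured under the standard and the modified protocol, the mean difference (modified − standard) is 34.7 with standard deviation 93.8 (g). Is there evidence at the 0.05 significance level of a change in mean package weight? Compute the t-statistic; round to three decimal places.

2.340

H0: μ_d = 0; H1: μ_d ≠ 0 (paired t-test on the differences, two-sided).
t = d̄/(s_d/√n) = 34.7/(93.8/√40) = 2.340
df = n − 1 = 39
Two-sided p-value ≈ 0.025
Since p ≈ 0.025 < α = 0.05, reject H0; the evidence is statistically significant.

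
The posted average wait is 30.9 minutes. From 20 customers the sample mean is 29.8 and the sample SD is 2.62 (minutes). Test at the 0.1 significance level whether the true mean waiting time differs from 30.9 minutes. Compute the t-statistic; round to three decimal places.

H0: μ = 30.9; H1: μ ≠ 30.9 (one-sample t-test, two-sided).
t = (x̄ − μ₀)/(s/√n) = (29.8 − 30.9)/(2.62/√20) = -1.878
df = n − 1 = 19
Two-sided p-value ≈ 0.0759
Since p ≈ 0.0759 < α = 0.1, reject H0; the data support H1.

-1.878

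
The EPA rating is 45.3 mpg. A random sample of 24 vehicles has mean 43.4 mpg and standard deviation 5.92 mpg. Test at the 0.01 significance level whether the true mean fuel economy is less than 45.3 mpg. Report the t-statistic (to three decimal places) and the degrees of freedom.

H0: μ = 45.3; H1: μ < 45.3 (one-sample t-test, left-tailed).
t = (x̄ − μ₀)/(s/√n) = (43.4 − 45.3)/(5.92/√24) = -1.572
df = n − 1 = 23
p-value = P(T ≤ -1.572) ≈ 0.065
Since p ≈ 0.065 > α = 0.01, fail to reject H0; the data do not provide sufficient evidence against H0.

t = -1.572, df = 23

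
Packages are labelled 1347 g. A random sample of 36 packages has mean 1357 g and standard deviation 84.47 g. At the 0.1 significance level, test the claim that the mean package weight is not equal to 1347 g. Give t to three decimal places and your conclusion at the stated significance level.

H0: μ = 1347; H1: μ ≠ 1347 (one-sample t-test, two-sided).
t = (x̄ − μ₀)/(s/√n) = (1357 − 1347)/(84.47/√36) = 0.710
df = n − 1 = 35
Two-sided p-value ≈ 0.4822
Since p ≈ 0.4822 > α = 0.1, fail to reject H0; the evidence is not statistically significant.

t = 0.710; fail to reject H0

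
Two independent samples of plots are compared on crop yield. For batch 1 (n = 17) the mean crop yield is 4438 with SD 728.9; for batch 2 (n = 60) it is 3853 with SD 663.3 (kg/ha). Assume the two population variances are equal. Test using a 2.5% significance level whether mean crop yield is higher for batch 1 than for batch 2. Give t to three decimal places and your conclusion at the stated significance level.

t = 3.141; reject H0

Let group 1 = batch 1, group 2 = batch 2. H0: μ_1 = μ_2; H1: μ_1 > μ_2 (two-sample pooled-variance t-test, right-tailed).
s_p² = [(17−1)·728.9² + (60−1)·663.3²]/(17+60−2) = 459450
t = (4438 − 3853)/√[459450·(1/17 + 1/60)] = 3.141
df = n₁ + n₂ − 2 = 75
p-value = P(T ≥ 3.141) ≈ 0.001
Since p ≈ 0.001 < α = 0.025, reject H0; the evidence is statistically significant.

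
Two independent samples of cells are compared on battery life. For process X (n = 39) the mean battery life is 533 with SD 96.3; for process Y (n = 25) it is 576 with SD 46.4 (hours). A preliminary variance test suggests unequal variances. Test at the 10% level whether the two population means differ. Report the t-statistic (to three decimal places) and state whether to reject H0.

Let group 1 = process X, group 2 = process Y. H0: μ_1 = μ_2; H1: μ_1 ≠ μ_2 (Welch's two-sample t-test, two-sided).
t = (x̄_1 − x̄_2)/√(s_1²/n_1 + s_2²/n_2) = (533 − 576)/√(96.3²/39 + 46.4²/25) = -2.389
Welch–Satterthwaite df ≈ 58.38
Two-sided p-value ≈ 0.0201
Since p ≈ 0.0201 < α = 0.1, reject H0; the evidence is statistically significant.

t = -2.389; reject H0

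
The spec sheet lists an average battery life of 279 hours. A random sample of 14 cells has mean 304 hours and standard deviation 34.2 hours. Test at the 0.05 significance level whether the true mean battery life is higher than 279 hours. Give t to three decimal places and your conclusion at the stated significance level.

H0: μ = 279; H1: μ > 279 (one-sample t-test, right-tailed).
t = (x̄ − μ₀)/(s/√n) = (304 − 279)/(34.2/√14) = 2.735
df = n − 1 = 13
p-value = P(T ≥ 2.735) ≈ 0.009
Since p ≈ 0.009 < α = 0.05, reject H0; the data support H1.

t = 2.735; reject H0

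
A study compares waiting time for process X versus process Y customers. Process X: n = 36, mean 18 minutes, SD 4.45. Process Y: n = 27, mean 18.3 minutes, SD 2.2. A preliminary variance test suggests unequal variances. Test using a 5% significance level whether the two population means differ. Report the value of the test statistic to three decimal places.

-0.351

Let group 1 = process X, group 2 = process Y. H0: μ_1 = μ_2; H1: μ_1 ≠ μ_2 (Welch's two-sample t-test, two-sided).
t = (x̄_1 − x̄_2)/√(s_1²/n_1 + s_2²/n_2) = (18 − 18.3)/√(4.45²/36 + 2.2²/27) = -0.351
Welch–Satterthwaite df ≈ 53.83
Two-sided p-value ≈ 0.7267
Since p ≈ 0.7267 > α = 0.05, fail to reject H0; the evidence is not statistically significant.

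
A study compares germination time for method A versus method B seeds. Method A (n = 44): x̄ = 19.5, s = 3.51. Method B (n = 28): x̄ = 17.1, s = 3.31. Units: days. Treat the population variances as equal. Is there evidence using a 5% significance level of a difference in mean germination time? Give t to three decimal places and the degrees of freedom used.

t = 2.891, df = 70

Let group 1 = method A, group 2 = method B. H0: μ_1 = μ_2; H1: μ_1 ≠ μ_2 (two-sample pooled-variance t-test, two-sided).
s_p² = [(44−1)·3.51² + (28−1)·3.31²]/(44+28−2) = 11.794
t = (19.5 − 17.1)/√[11.794·(1/44 + 1/28)] = 2.891
df = n₁ + n₂ − 2 = 70
Two-sided p-value ≈ 0.0051
Since p ≈ 0.0051 < α = 0.05, reject H0; the evidence is statistically significant.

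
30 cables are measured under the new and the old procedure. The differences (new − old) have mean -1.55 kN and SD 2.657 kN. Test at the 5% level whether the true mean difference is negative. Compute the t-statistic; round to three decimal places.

H0: μ_d = 0; H1: μ_d < 0 (paired t-test on the differences, left-tailed).
t = d̄/(s_d/√n) = -1.55/(2.657/√30) = -3.195
df = n − 1 = 29
p-value = P(T ≤ -3.195) ≈ 0.0017
Since p ≈ 0.0017 < α = 0.05, reject H0; the evidence is statistically significant.

-3.195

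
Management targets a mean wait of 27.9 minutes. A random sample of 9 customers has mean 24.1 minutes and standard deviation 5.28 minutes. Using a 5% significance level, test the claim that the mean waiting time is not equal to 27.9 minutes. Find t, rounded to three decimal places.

-2.159

H0: μ = 27.9; H1: μ ≠ 27.9 (one-sample t-test, two-sided).
t = (x̄ − μ₀)/(s/√n) = (24.1 − 27.9)/(5.28/√9) = -2.159
df = n − 1 = 8
Two-sided p-value ≈ 0.063
Since p ≈ 0.063 > α = 0.05, fail to reject H0; the data do not provide sufficient evidence against H0.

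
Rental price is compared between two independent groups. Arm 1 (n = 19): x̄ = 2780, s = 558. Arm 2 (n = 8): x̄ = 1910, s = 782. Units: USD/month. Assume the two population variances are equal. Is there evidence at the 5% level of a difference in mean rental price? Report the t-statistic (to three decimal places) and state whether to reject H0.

t = 3.283; reject H0

Let group 1 = arm 1, group 2 = arm 2. H0: μ_1 = μ_2; H1: μ_1 ≠ μ_2 (two-sample pooled-variance t-test, two-sided).
s_p² = [(19−1)·558² + (8−1)·782²]/(19+8−2) = 395409
t = (2780 − 1910)/√[395409·(1/19 + 1/8)] = 3.283
df = n₁ + n₂ − 2 = 25
Two-sided p-value ≈ 0.003
Since p ≈ 0.003 < α = 0.05, reject H0; the data support H1.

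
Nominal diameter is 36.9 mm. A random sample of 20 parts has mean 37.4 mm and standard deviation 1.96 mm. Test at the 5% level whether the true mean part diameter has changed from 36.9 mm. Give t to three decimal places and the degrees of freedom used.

H0: μ = 36.9; H1: μ ≠ 36.9 (one-sample t-test, two-sided).
t = (x̄ − μ₀)/(s/√n) = (37.4 − 36.9)/(1.96/√20) = 1.141
df = n − 1 = 19
Two-sided p-value ≈ 0.268
Since p ≈ 0.268 > α = 0.05, fail to reject H0; the evidence is not statistically significant.

t = 1.141, df = 19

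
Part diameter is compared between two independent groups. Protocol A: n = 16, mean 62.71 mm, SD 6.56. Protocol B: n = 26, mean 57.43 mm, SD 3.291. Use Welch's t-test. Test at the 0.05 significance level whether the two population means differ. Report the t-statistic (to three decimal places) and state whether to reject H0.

t = 2.996; reject H0

Let group 1 = protocol A, group 2 = protocol B. H0: μ_1 = μ_2; H1: μ_1 ≠ μ_2 (Welch's two-sample t-test, two-sided).
t = (x̄_1 − x̄_2)/√(s_1²/n_1 + s_2²/n_2) = (62.71 − 57.43)/√(6.56²/16 + 3.291²/26) = 2.996
Welch–Satterthwaite df ≈ 19.72
Two-sided p-value ≈ 0.0072
Since p ≈ 0.0072 < α = 0.05, reject H0; the data support H1.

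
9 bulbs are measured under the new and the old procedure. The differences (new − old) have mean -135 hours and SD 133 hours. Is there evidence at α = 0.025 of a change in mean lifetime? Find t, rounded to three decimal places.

H0: μ_d = 0; H1: μ_d ≠ 0 (paired t-test on the differences, two-sided).
t = d̄/(s_d/√n) = -135/(133/√9) = -3.045
df = n − 1 = 8
Two-sided p-value ≈ 0.0159
Since p ≈ 0.0159 < α = 0.025, reject H0; the evidence is statistically significant.

-3.045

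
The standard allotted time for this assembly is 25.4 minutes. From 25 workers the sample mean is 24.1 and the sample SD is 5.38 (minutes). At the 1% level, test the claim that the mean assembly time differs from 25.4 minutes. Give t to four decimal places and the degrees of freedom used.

t = -1.2082, df = 24

H0: μ = 25.4; H1: μ ≠ 25.4 (one-sample t-test, two-sided).
t = (x̄ − μ₀)/(s/√n) = (24.1 − 25.4)/(5.38/√25) = -1.2082
df = n − 1 = 24
Two-sided p-value ≈ 0.239
Since p ≈ 0.239 > α = 0.01, fail to reject H0; the data do not provide sufficient evidence against H0.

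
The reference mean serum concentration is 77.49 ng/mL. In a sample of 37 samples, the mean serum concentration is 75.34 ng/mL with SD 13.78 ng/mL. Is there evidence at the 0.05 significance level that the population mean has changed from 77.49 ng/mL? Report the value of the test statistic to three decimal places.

H0: μ = 77.49; H1: μ ≠ 77.49 (one-sample t-test, two-sided).
t = (x̄ − μ₀)/(s/√n) = (75.34 − 77.49)/(13.78/√37) = -0.949
df = n − 1 = 36
Two-sided p-value ≈ 0.3489
Since p ≈ 0.3489 > α = 0.05, fail to reject H0; the data do not provide sufficient evidence against H0.

-0.949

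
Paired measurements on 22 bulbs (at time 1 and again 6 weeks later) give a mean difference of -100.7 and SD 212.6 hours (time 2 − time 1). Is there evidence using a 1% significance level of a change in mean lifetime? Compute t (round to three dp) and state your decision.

H0: μ_d = 0; H1: μ_d ≠ 0 (paired t-test on the differences, two-sided).
t = d̄/(s_d/√n) = -100.7/(212.6/√22) = -2.222
df = n − 1 = 21
Two-sided p-value ≈ 0.0374
Since p ≈ 0.0374 > α = 0.01, fail to reject H0; the data do not provide sufficient evidence against H0.

t = -2.222; fail to reject H0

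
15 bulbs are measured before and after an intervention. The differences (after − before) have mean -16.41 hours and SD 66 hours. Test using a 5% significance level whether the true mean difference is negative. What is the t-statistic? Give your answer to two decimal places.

H0: μ_d = 0; H1: μ_d < 0 (paired t-test on the differences, left-tailed).
t = d̄/(s_d/√n) = -16.41/(66/√15) = -0.96
df = n − 1 = 14
p-value = P(T ≤ -0.96) ≈ 0.176
Since p ≈ 0.176 > α = 0.05, fail to reject H0; the evidence is not statistically significant.

-0.96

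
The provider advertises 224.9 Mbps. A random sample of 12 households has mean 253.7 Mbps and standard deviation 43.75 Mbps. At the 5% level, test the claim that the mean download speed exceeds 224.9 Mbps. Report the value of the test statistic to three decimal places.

H0: μ = 224.9; H1: μ > 224.9 (one-sample t-test, right-tailed).
t = (x̄ − μ₀)/(s/√n) = (253.7 − 224.9)/(43.75/√12) = 2.280
df = n − 1 = 11
p-value = P(T ≥ 2.280) ≈ 0.0218
Since p ≈ 0.0218 < α = 0.05, reject H0; the evidence is statistically significant.

2.280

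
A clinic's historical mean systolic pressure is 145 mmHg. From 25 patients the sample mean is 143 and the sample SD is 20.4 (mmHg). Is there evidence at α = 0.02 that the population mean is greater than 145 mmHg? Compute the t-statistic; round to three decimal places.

-0.490

H0: μ = 145; H1: μ > 145 (one-sample t-test, right-tailed).
t = (x̄ − μ₀)/(s/√n) = (143 − 145)/(20.4/√25) = -0.490
df = n − 1 = 24
p-value = P(T ≥ -0.490) ≈ 0.686
Since p ≈ 0.686 > α = 0.02, fail to reject H0; the evidence is not statistically significant.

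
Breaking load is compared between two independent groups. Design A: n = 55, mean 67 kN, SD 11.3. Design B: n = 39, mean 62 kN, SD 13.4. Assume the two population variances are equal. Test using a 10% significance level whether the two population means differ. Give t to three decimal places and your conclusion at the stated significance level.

Let group 1 = design A, group 2 = design B. H0: μ_1 = μ_2; H1: μ_1 ≠ μ_2 (two-sample pooled-variance t-test, two-sided).
s_p² = [(55−1)·11.3² + (39−1)·13.4²]/(55+39−2) = 149.115
t = (67 − 62)/√[149.115·(1/55 + 1/39)] = 1.956
df = n₁ + n₂ − 2 = 92
Two-sided p-value ≈ 0.054
Since p ≈ 0.054 < α = 0.1, reject H0; the data support H1.

t = 1.956; reject H0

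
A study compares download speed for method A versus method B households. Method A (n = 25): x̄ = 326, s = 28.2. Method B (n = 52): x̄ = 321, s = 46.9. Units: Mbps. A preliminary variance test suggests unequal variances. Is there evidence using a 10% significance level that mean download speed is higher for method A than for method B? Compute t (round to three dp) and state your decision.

Let group 1 = method A, group 2 = method B. H0: μ_1 = μ_2; H1: μ_1 > μ_2 (Welch's two-sample t-test, right-tailed).
t = (x̄_1 − x̄_2)/√(s_1²/n_1 + s_2²/n_2) = (326 − 321)/√(28.2²/25 + 46.9²/52) = 0.581
Welch–Satterthwaite df ≈ 71.10
p-value = P(T ≥ 0.581) ≈ 0.282
Since p ≈ 0.282 > α = 0.1, fail to reject H0; the evidence is not statistically significant.

t = 0.581; fail to reject H0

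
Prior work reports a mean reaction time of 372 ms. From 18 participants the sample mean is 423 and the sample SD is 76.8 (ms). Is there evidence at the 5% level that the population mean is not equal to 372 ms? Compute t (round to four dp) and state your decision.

t = 2.8174; reject H0

H0: μ = 372; H1: μ ≠ 372 (one-sample t-test, two-sided).
t = (x̄ − μ₀)/(s/√n) = (423 − 372)/(76.8/√18) = 2.8174
df = n − 1 = 17
Two-sided p-value ≈ 0.012
Since p ≈ 0.012 < α = 0.05, reject H0; the data support H1.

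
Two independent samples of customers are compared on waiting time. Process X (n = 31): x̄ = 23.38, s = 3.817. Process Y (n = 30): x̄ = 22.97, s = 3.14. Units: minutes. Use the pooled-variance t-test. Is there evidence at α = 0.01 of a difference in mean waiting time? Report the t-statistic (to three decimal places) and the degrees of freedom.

Let group 1 = process X, group 2 = process Y. H0: μ_1 = μ_2; H1: μ_1 ≠ μ_2 (two-sample pooled-variance t-test, two-sided).
s_p² = [(31−1)·3.817² + (30−1)·3.14²]/(31+30−2) = 12.2545
t = (23.38 − 22.97)/√[12.2545·(1/31 + 1/30)] = 0.457
df = n₁ + n₂ − 2 = 59
Two-sided p-value ≈ 0.6491
Since p ≈ 0.6491 > α = 0.01, fail to reject H0; the evidence is not statistically significant.

t = 0.457, df = 59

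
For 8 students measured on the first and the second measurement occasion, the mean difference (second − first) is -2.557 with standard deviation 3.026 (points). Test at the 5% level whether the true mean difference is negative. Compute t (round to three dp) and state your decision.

t = -2.390; reject H0

H0: μ_d = 0; H1: μ_d < 0 (paired t-test on the differences, left-tailed).
t = d̄/(s_d/√n) = -2.557/(3.026/√8) = -2.390
df = n − 1 = 7
p-value = P(T ≤ -2.390) ≈ 0.0241
Since p ≈ 0.0241 < α = 0.05, reject H0; the evidence is statistically significant.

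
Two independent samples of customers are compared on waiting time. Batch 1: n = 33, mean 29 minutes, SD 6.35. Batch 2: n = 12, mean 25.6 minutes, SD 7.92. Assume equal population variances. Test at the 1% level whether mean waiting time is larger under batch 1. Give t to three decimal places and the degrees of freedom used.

Let group 1 = batch 1, group 2 = batch 2. H0: μ_1 = μ_2; H1: μ_1 > μ_2 (two-sample pooled-variance t-test, right-tailed).
s_p² = [(33−1)·6.35² + (12−1)·7.92²]/(33+12−2) = 46.0537
t = (29 − 25.6)/√[46.0537·(1/33 + 1/12)] = 1.486
df = n₁ + n₂ − 2 = 43
p-value = P(T ≥ 1.486) ≈ 0.0723
Since p ≈ 0.0723 > α = 0.01, fail to reject H0; the evidence is not statistically significant.

t = 1.486, df = 43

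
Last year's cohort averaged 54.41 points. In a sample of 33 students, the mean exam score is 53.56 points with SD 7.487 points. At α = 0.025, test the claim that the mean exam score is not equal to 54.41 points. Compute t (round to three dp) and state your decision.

t = -0.652; fail to reject H0

H0: μ = 54.41; H1: μ ≠ 54.41 (one-sample t-test, two-sided).
t = (x̄ − μ₀)/(s/√n) = (53.56 − 54.41)/(7.487/√33) = -0.652
df = n − 1 = 32
Two-sided p-value ≈ 0.5189
Since p ≈ 0.5189 > α = 0.025, fail to reject H0; the data do not provide sufficient evidence against H0.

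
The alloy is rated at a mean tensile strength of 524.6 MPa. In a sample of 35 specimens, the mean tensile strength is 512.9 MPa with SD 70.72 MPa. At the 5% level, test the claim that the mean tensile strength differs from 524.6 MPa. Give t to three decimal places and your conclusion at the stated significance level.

t = -0.979; fail to reject H0

H0: μ = 524.6; H1: μ ≠ 524.6 (one-sample t-test, two-sided).
t = (x̄ − μ₀)/(s/√n) = (512.9 − 524.6)/(70.72/√35) = -0.979
df = n − 1 = 34
Two-sided p-value ≈ 0.335
Since p ≈ 0.335 > α = 0.05, fail to reject H0; the data do not provide sufficient evidence against H0.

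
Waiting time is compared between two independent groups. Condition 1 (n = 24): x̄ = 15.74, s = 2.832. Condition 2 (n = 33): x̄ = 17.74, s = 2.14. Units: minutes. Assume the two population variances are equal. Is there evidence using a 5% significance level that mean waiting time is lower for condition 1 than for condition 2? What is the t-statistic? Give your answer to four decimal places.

-3.0389

Let group 1 = condition 1, group 2 = condition 2. H0: μ_1 = μ_2; H1: μ_1 < μ_2 (two-sample pooled-variance t-test, left-tailed).
s_p² = [(24−1)·2.832² + (33−1)·2.14²]/(24+33−2) = 6.01841
t = (15.74 − 17.74)/√[6.01841·(1/24 + 1/33)] = -3.0389
df = n₁ + n₂ − 2 = 55
p-value = P(T ≤ -3.0389) ≈ 0.0018
Since p ≈ 0.0018 < α = 0.05, reject H0; the evidence is statistically significant.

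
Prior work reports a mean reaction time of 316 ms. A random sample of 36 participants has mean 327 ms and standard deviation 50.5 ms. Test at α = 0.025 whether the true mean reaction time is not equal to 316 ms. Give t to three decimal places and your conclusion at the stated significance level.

H0: μ = 316; H1: μ ≠ 316 (one-sample t-test, two-sided).
t = (x̄ − μ₀)/(s/√n) = (327 − 316)/(50.5/√36) = 1.307
df = n − 1 = 35
Two-sided p-value ≈ 0.200
Since p ≈ 0.200 > α = 0.025, fail to reject H0; the evidence is not statistically significant.

t = 1.307; fail to reject H0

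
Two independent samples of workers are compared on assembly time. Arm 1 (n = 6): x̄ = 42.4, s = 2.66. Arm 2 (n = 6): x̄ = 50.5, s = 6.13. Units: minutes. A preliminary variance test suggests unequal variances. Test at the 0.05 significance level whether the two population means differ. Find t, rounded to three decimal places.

-2.969

Let group 1 = arm 1, group 2 = arm 2. H0: μ_1 = μ_2; H1: μ_1 ≠ μ_2 (Welch's two-sample t-test, two-sided).
t = (x̄_1 − x̄_2)/√(s_1²/n_1 + s_2²/n_2) = (42.4 − 50.5)/√(2.66²/6 + 6.13²/6) = -2.969
Welch–Satterthwaite df ≈ 6.82
Two-sided p-value ≈ 0.021
Since p ≈ 0.021 < α = 0.05, reject H0; the data support H1.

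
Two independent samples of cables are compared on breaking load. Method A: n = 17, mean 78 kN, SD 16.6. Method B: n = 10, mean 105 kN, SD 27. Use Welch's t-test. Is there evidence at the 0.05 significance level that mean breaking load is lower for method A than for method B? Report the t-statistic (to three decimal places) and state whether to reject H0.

t = -2.860; reject H0

Let group 1 = method A, group 2 = method B. H0: μ_1 = μ_2; H1: μ_1 < μ_2 (Welch's two-sample t-test, left-tailed).
t = (x̄_1 − x̄_2)/√(s_1²/n_1 + s_2²/n_2) = (78 − 105)/√(16.6²/17 + 27²/10) = -2.860
Welch–Satterthwaite df ≈ 13.08
p-value = P(T ≤ -2.860) ≈ 0.0067
Since p ≈ 0.0067 < α = 0.05, reject H0; the evidence is statistically significant.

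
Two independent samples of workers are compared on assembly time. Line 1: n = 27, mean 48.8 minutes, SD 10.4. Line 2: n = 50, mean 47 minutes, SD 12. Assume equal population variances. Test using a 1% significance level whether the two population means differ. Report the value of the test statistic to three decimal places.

Let group 1 = line 1, group 2 = line 2. H0: μ_1 = μ_2; H1: μ_1 ≠ μ_2 (two-sample pooled-variance t-test, two-sided).
s_p² = [(27−1)·10.4² + (50−1)·12²]/(27+50−2) = 131.575
t = (48.8 − 47)/√[131.575·(1/27 + 1/50)] = 0.657
df = n₁ + n₂ − 2 = 75
Two-sided p-value ≈ 0.513
Since p ≈ 0.513 > α = 0.01, fail to reject H0; the evidence is not statistically significant.

0.657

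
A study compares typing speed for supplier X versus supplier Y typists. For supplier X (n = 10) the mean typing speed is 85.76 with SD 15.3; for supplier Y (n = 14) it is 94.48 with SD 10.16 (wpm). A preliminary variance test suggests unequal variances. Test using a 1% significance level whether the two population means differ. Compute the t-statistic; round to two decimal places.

Let group 1 = supplier X, group 2 = supplier Y. H0: μ_1 = μ_2; H1: μ_1 ≠ μ_2 (Welch's two-sample t-test, two-sided).
t = (x̄_1 − x̄_2)/√(s_1²/n_1 + s_2²/n_2) = (85.76 − 94.48)/√(15.3²/10 + 10.16²/14) = -1.57
Welch–Satterthwaite df ≈ 14.56
Two-sided p-value ≈ 0.137
Since p ≈ 0.137 > α = 0.01, fail to reject H0; the evidence is not statistically significant.

-1.57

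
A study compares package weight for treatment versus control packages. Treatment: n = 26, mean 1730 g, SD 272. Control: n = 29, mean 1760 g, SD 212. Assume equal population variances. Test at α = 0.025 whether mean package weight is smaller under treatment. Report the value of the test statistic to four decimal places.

-0.4587

Let group 1 = treatment, group 2 = control. H0: μ_1 = μ_2; H1: μ_1 < μ_2 (two-sample pooled-variance t-test, left-tailed).
s_p² = [(26−1)·272² + (29−1)·212²]/(26+29−2) = 58642.1
t = (1730 − 1760)/√[58642.1·(1/26 + 1/29)] = -0.4587
df = n₁ + n₂ − 2 = 53
p-value = P(T ≤ -0.4587) ≈ 0.3242
Since p ≈ 0.3242 > α = 0.025, fail to reject H0; the evidence is not statistically significant.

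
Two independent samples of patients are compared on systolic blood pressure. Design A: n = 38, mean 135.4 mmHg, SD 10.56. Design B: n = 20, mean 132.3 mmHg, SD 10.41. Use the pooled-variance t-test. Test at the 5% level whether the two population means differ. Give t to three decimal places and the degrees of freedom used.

Let group 1 = design A, group 2 = design B. H0: μ_1 = μ_2; H1: μ_1 ≠ μ_2 (two-sample pooled-variance t-test, two-sided).
s_p² = [(38−1)·10.56² + (20−1)·10.41²]/(38+20−2) = 110.446
t = (135.4 − 132.3)/√[110.446·(1/38 + 1/20)] = 1.068
df = n₁ + n₂ − 2 = 56
Two-sided p-value ≈ 0.290
Since p ≈ 0.290 > α = 0.05, fail to reject H0; the data do not provide sufficient evidence against H0.

t = 1.068, df = 56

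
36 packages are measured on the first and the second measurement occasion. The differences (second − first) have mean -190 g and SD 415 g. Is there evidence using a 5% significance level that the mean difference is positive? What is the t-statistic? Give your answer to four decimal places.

H0: μ_d = 0; H1: μ_d > 0 (paired t-test on the differences, right-tailed).
t = d̄/(s_d/√n) = -190/(415/√36) = -2.7470
df = n − 1 = 35
p-value = P(T ≥ -2.7470) ≈ 0.9953
Since p ≈ 0.9953 > α = 0.05, fail to reject H0; the evidence is not statistically significant.

-2.7470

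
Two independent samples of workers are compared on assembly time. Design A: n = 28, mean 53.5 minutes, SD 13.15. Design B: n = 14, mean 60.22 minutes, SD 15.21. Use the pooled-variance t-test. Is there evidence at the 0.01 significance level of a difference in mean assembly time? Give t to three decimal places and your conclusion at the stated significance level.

t = -1.482; fail to reject H0

Let group 1 = design A, group 2 = design B. H0: μ_1 = μ_2; H1: μ_1 ≠ μ_2 (two-sample pooled-variance t-test, two-sided).
s_p² = [(28−1)·13.15² + (14−1)·15.21²]/(28+14−2) = 191.91
t = (53.5 − 60.22)/√[191.91·(1/28 + 1/14)] = -1.482
df = n₁ + n₂ − 2 = 40
Two-sided p-value ≈ 0.146
Since p ≈ 0.146 > α = 0.01, fail to reject H0; the data do not provide sufficient evidence against H0.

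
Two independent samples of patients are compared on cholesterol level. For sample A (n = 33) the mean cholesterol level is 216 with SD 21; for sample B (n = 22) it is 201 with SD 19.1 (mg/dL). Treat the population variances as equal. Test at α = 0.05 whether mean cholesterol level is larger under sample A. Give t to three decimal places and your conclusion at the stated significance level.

Let group 1 = sample A, group 2 = sample B. H0: μ_1 = μ_2; H1: μ_1 > μ_2 (two-sample pooled-variance t-test, right-tailed).
s_p² = [(33−1)·21² + (22−1)·19.1²]/(33+22−2) = 410.812
t = (216 − 201)/√[410.812·(1/33 + 1/22)] = 2.689
df = n₁ + n₂ − 2 = 53
p-value = P(T ≥ 2.689) ≈ 0.005
Since p ≈ 0.005 < α = 0.05, reject H0; the evidence is statistically significant.

t = 2.689; reject H0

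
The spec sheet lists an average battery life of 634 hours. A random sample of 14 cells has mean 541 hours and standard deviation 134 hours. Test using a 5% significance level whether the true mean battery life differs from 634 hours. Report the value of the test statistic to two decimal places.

H0: μ = 634; H1: μ ≠ 634 (one-sample t-test, two-sided).
t = (x̄ − μ₀)/(s/√n) = (541 − 634)/(134/√14) = -2.60
df = n − 1 = 13
Two-sided p-value ≈ 0.0221
Since p ≈ 0.0221 < α = 0.05, reject H0; the evidence is statistically significant.

-2.60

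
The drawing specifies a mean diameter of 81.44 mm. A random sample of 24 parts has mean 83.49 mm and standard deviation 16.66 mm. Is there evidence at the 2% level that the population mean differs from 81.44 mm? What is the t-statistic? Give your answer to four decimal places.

0.6028

H0: μ = 81.44; H1: μ ≠ 81.44 (one-sample t-test, two-sided).
t = (x̄ − μ₀)/(s/√n) = (83.49 − 81.44)/(16.66/√24) = 0.6028
df = n − 1 = 23
Two-sided p-value ≈ 0.553
Since p ≈ 0.553 > α = 0.02, fail to reject H0; the data do not provide sufficient evidence against H0.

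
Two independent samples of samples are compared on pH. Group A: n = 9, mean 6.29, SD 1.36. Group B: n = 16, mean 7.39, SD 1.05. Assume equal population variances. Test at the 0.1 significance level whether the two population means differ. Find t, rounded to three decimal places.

Let group 1 = group A, group 2 = group B. H0: μ_1 = μ_2; H1: μ_1 ≠ μ_2 (two-sample pooled-variance t-test, two-sided).
s_p² = [(9−1)·1.36² + (16−1)·1.05²]/(9+16−2) = 1.36236
t = (6.29 − 7.39)/√[1.36236·(1/9 + 1/16)] = -2.262
df = n₁ + n₂ − 2 = 23
Two-sided p-value ≈ 0.0335
Since p ≈ 0.0335 < α = 0.1, reject H0; the evidence is statistically significant.

-2.262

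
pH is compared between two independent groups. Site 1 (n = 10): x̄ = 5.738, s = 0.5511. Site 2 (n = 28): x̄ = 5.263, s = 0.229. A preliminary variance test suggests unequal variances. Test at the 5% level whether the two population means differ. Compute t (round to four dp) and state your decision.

t = 2.6453; reject H0

Let group 1 = site 1, group 2 = site 2. H0: μ_1 = μ_2; H1: μ_1 ≠ μ_2 (Welch's two-sample t-test, two-sided).
t = (x̄_1 − x̄_2)/√(s_1²/n_1 + s_2²/n_2) = (5.738 − 5.263)/√(0.5511²/10 + 0.229²/28) = 2.6453
Welch–Satterthwaite df ≈ 10.13
Two-sided p-value ≈ 0.0243
Since p ≈ 0.0243 < α = 0.05, reject H0; the evidence is statistically significant.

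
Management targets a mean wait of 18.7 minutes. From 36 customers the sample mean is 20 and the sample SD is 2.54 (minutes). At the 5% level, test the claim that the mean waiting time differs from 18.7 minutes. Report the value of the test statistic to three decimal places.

H0: μ = 18.7; H1: μ ≠ 18.7 (one-sample t-test, two-sided).
t = (x̄ − μ₀)/(s/√n) = (20 − 18.7)/(2.54/√36) = 3.071
df = n − 1 = 35
Two-sided p-value ≈ 0.004
Since p ≈ 0.004 < α = 0.05, reject H0; the data support H1.

3.071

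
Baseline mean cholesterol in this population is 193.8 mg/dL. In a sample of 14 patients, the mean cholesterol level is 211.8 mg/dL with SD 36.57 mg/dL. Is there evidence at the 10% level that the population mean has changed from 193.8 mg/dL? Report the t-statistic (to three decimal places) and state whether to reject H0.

t = 1.842; reject H0

H0: μ = 193.8; H1: μ ≠ 193.8 (one-sample t-test, two-sided).
t = (x̄ − μ₀)/(s/√n) = (211.8 − 193.8)/(36.57/√14) = 1.842
df = n − 1 = 13
Two-sided p-value ≈ 0.088
Since p ≈ 0.088 < α = 0.1, reject H0; the data support H1.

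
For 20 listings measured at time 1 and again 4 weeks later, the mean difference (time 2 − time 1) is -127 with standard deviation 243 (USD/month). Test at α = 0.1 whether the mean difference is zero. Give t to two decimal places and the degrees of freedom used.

t = -2.34, df = 19

H0: μ_d = 0; H1: μ_d ≠ 0 (paired t-test on the differences, two-sided).
t = d̄/(s_d/√n) = -127/(243/√20) = -2.34
df = n − 1 = 19
Two-sided p-value ≈ 0.0305
Since p ≈ 0.0305 < α = 0.1, reject H0; the data support H1.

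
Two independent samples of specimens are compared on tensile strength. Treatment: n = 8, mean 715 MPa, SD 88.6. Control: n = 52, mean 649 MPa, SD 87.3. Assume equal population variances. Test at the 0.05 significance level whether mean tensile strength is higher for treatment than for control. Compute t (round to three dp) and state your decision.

Let group 1 = treatment, group 2 = control. H0: μ_1 = μ_2; H1: μ_1 > μ_2 (two-sample pooled-variance t-test, right-tailed).
s_p² = [(8−1)·88.6² + (52−1)·87.3²]/(8+52−2) = 7648.89
t = (715 − 649)/√[7648.89·(1/8 + 1/52)] = 1.987
df = n₁ + n₂ − 2 = 58
p-value = P(T ≥ 1.987) ≈ 0.026
Since p ≈ 0.026 < α = 0.05, reject H0; the evidence is statistically significant.

t = 1.987; reject H0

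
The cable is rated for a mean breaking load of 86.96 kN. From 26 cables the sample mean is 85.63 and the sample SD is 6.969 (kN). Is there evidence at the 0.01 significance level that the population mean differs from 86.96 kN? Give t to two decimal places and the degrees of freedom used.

H0: μ = 86.96; H1: μ ≠ 86.96 (one-sample t-test, two-sided).
t = (x̄ − μ₀)/(s/√n) = (85.63 − 86.96)/(6.969/√26) = -0.97
df = n − 1 = 25
Two-sided p-value ≈ 0.340
Since p ≈ 0.340 > α = 0.01, fail to reject H0; the data do not provide sufficient evidence against H0.

t = -0.97, df = 25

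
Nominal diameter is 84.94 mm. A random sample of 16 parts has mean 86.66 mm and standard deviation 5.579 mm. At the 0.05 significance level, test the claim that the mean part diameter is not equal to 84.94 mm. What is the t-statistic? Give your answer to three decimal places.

H0: μ = 84.94; H1: μ ≠ 84.94 (one-sample t-test, two-sided).
t = (x̄ − μ₀)/(s/√n) = (86.66 − 84.94)/(5.579/√16) = 1.233
df = n − 1 = 15
Two-sided p-value ≈ 0.2365
Since p ≈ 0.2365 > α = 0.05, fail to reject H0; the evidence is not statistically significant.

1.233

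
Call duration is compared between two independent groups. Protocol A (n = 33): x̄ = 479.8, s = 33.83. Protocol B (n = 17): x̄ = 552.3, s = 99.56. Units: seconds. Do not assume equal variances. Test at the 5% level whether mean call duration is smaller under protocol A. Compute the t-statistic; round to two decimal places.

-2.92

Let group 1 = protocol A, group 2 = protocol B. H0: μ_1 = μ_2; H1: μ_1 < μ_2 (Welch's two-sample t-test, left-tailed).
t = (x̄_1 − x̄_2)/√(s_1²/n_1 + s_2²/n_2) = (479.8 − 552.3)/√(33.83²/33 + 99.56²/17) = -2.92
Welch–Satterthwaite df ≈ 17.93
p-value = P(T ≤ -2.92) ≈ 0.005
Since p ≈ 0.005 < α = 0.05, reject H0; the data support H1.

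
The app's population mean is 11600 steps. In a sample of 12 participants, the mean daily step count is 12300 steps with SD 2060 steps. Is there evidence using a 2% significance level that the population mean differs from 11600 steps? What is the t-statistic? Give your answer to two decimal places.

1.18

H0: μ = 11600; H1: μ ≠ 11600 (one-sample t-test, two-sided).
t = (x̄ − μ₀)/(s/√n) = (12300 − 11600)/(2060/√12) = 1.18
df = n − 1 = 11
Two-sided p-value ≈ 0.2640
Since p ≈ 0.2640 > α = 0.02, fail to reject H0; the data do not provide sufficient evidence against H0.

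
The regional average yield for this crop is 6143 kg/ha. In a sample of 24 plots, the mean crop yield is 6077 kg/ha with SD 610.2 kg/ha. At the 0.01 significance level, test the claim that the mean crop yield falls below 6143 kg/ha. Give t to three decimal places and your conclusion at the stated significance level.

H0: μ = 6143; H1: μ < 6143 (one-sample t-test, left-tailed).
t = (x̄ − μ₀)/(s/√n) = (6077 − 6143)/(610.2/√24) = -0.530
df = n − 1 = 23
p-value = P(T ≤ -0.530) ≈ 0.301
Since p ≈ 0.301 > α = 0.01, fail to reject H0; the data do not provide sufficient evidence against H0.

t = -0.530; fail to reject H0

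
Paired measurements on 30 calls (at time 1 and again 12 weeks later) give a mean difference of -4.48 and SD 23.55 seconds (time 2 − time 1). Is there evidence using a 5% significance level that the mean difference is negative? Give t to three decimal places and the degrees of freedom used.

t = -1.042, df = 29

H0: μ_d = 0; H1: μ_d < 0 (paired t-test on the differences, left-tailed).
t = d̄/(s_d/√n) = -4.48/(23.55/√30) = -1.042
df = n − 1 = 29
p-value = P(T ≤ -1.042) ≈ 0.153
Since p ≈ 0.153 > α = 0.05, fail to reject H0; the data do not provide sufficient evidence against H0.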